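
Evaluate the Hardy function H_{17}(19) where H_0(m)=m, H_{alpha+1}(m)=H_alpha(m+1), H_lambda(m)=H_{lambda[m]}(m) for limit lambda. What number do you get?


H_17(19):
For finite ordinals k, H_k(n) = n + k (each successor step adds 1).
H_17(19) = 19 + 17 = 36

36


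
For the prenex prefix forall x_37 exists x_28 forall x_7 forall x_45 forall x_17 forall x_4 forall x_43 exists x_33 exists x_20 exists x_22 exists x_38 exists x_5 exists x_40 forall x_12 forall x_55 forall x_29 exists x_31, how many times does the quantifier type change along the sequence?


Walk the prefix and count type changes:
  position 1: forall -> exists <-- alternation
  position 2: exists -> forall <-- alternation
  position 3: forall -> forall
  position 4: forall -> forall
  position 5: forall -> forall
  position 6: forall -> forall
  position 7: forall -> exists <-- alternation
  position 8: exists -> exists
  position 9: exists -> exists
  position 10: exists -> exists
  position 11: exists -> exists
  position 12: exists -> exists
  position 13: exists -> forall <-- alternation
  position 14: forall -> forall
  position 15: forall -> forall
  position 16: forall -> exists <-- alternation
Total alternations = 5

5


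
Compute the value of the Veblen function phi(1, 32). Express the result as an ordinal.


phi(1, 32):
phi(1, beta) = epsilon_beta (the beta-th epsilon number).
phi(1, 32) = epsilon_32

epsilon_32


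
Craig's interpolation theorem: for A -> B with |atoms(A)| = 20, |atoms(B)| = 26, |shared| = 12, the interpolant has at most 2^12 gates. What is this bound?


Shared atoms = 12
Craig interpolant size bound = 2^12
= 4096

4096


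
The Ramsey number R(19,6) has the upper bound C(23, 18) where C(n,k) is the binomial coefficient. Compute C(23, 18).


R(19,6) <= C(19+6-2, 19-1) = C(23, 18)
C(23, 18) = 23! / (18! * 5!)
= 33649

33649


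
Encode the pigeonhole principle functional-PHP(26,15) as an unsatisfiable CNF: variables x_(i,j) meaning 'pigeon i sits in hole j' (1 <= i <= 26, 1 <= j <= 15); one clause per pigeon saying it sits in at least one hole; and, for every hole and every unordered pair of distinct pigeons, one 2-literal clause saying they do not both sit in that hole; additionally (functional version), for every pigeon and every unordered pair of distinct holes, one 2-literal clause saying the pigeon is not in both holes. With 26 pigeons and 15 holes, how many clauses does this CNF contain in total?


functional-PHP(26,15): 26 pigeons, 15 holes, 26*15 = 390 variables.
- pigeon clauses: one per pigeon -> 26 clauses
- hole clauses: 15 holes * C(26,2) = 15 * 325 -> 4875 clauses
- functional clauses: 26 pigeons * C(15,2) = 26 * 105 -> 2730 clauses
Total clauses = 26 + 4875 + 2730 = 7631

7631


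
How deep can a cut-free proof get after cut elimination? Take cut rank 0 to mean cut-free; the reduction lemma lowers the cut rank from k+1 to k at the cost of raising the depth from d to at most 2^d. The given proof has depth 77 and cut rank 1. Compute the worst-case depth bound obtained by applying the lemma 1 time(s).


Each rank reduction sends depth d to at most 2^d; cut rank r needs r reductions.
2_0(77) = 77
2_1(77) = 2^77 = 151115727451828646838272
Cut-free depth bound = 151115727451828646838272

151115727451828646838272


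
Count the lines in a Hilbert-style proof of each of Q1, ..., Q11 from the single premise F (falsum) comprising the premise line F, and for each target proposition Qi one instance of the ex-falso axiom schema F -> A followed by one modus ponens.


Ex falso, line by line:
- 1 premise line (F)
- 11 targets, each needing 1 axiom instance (F -> Qi) + 1 MP = 2 lines: 2 * 11 = 22
Total = 1 + 22 = 23 lines.

23


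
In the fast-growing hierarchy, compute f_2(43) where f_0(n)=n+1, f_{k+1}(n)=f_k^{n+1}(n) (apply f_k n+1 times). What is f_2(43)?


f_2(43) = f_1^44(43)
f_1(m) = 2m + 1.
Iterating: f_1^k(n) = 2^k*(n+1) - 1.
f_2(43) = 2^44*(43+1) - 1 = 17592186044416*44 - 1 = 774056185954303

774056185954303


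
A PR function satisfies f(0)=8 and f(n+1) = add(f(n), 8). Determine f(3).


f(0) = 8
f(1) = add(f(0), 8) = add(8, 8) = 16
f(2) = add(f(1), 8) = add(16, 8) = 24
f(3) = add(f(2), 8) = add(24, 8) = 32


32


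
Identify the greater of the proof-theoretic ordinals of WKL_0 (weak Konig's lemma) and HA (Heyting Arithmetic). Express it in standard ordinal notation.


Proof-theoretic ordinal of WKL_0 (weak Konig's lemma): omega^omega
Proof-theoretic ordinal of HA (Heyting Arithmetic): epsilon_0
Comparing: omega^omega < epsilon_0.
The larger ordinal is epsilon_0 (from HA (Heyting Arithmetic)).

epsilon_0


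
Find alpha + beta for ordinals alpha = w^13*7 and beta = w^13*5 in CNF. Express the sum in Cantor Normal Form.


Ordinal addition w^13*7 + w^13*5:
Both terms have the same exponent 13.
w^e*c + w^e*d = w^e*(c+d).
Result = w^13*(7+5) = w^13*12

w^13*12


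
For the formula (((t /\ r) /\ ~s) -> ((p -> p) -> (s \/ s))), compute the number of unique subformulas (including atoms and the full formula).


Formula: (((t /\ r) /\ ~s) -> ((p -> p) -> (s \/ s)))
Subformulas found:
  1. s
  2. r
  3. t
  4. p
  5. ~s
  6. (s \/ s)
  7. (t /\ r)
  8. (p -> p)
  9. ((t /\ r) /\ ~s)
  10. ((p -> p) -> (s \/ s))
  11. (((t /\ r) /\ ~s) -> ((p -> p) -> (s \/ s)))
Total distinct subformulas = 11

11


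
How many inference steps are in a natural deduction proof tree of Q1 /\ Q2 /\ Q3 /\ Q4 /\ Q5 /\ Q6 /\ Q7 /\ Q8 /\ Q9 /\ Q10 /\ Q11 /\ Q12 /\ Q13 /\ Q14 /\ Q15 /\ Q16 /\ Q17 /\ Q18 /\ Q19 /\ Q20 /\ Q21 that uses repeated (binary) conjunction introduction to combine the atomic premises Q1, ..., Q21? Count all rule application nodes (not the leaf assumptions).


The target conjunction has 21 conjuncts, i.e. 20 binary /\ connectives.
Each conjunction-intro joins two pieces, so 21 atoms require 21-1 = 20 applications.
Total inference nodes = 20

20


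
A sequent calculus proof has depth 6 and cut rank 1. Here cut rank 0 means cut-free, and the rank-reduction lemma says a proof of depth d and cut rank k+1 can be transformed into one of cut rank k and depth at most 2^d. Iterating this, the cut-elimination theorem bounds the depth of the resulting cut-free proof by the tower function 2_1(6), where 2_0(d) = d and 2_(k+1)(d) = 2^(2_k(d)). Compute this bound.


Each rank reduction sends depth d to at most 2^d; cut rank r needs r reductions.
2_0(6) = 6
2_1(6) = 2^6 = 64
Cut-free depth bound = 64

64


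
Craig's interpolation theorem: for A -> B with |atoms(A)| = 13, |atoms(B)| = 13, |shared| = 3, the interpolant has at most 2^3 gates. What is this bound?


Shared atoms = 3
Craig interpolant size bound = 2^3
= 8

8


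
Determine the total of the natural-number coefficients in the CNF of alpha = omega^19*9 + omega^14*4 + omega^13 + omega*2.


CNF: omega^19*9 + omega^14*4 + omega^13 + omega*2
Coefficients: 9 + 4 + 1 + 2 = 16

16


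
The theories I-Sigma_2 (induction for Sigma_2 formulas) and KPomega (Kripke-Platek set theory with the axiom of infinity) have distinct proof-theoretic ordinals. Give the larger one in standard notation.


Proof-theoretic ordinal of I-Sigma_2 (induction for Sigma_2 formulas): omega^(omega^omega)
Proof-theoretic ordinal of KPomega (Kripke-Platek set theory with the axiom of infinity): psi_0(epsilon_{Omega+1})
Comparing: omega^(omega^omega) < psi_0(epsilon_{Omega+1}).
The larger ordinal is psi_0(epsilon_{Omega+1}) (from KPomega (Kripke-Platek set theory with the axiom of infinity)).

psi_0(epsilon_{Omega+1})


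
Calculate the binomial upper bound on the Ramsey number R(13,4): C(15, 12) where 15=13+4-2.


R(13,4) <= C(13+4-2, 13-1) = C(15, 12)
C(15, 12) = 15! / (12! * 3!)
= 455

455


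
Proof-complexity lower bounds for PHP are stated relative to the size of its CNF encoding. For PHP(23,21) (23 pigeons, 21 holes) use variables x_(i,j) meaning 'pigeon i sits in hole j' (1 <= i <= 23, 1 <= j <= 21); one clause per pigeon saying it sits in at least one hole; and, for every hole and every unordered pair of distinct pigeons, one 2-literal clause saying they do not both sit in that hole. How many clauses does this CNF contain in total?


PHP(23,21): 23 pigeons, 21 holes, 23*21 = 483 variables.
- pigeon clauses: one per pigeon -> 23 clauses
- hole clauses: 21 holes * C(23,2) = 21 * 253 -> 5313 clauses
Total clauses = 23 + 5313 = 5336

5336


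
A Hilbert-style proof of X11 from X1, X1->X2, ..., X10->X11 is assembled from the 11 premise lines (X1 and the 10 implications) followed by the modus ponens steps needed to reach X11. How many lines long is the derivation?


We have 11 premise lines: X1 and 10 implications.
Each implication is detached once by MP, giving 10 MP lines.
11 premise lines + 10 MP lines = 21 total lines.

21


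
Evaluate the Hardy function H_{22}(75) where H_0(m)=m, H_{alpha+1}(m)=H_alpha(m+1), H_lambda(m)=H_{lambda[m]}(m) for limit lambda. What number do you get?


H_22(75):
For finite ordinals k, H_k(n) = n + k (each successor step adds 1).
H_22(75) = 75 + 22 = 97

97


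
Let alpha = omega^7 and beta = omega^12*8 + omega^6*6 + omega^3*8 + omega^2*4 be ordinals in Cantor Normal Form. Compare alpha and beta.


Compare term by term from highest exponent:
alpha = omega^7
beta = omega^12*8 + omega^6*6 + omega^3*8 + omega^2*4
Term 1: alpha has omega^7*1, beta has omega^12*8
Term 2: alpha has omega^0*0, beta has omega^6*6
Term 3: alpha has omega^0*0, beta has omega^3*8
Term 4: alpha has omega^0*0, beta has omega^2*4
Result: alpha < beta

alpha < beta


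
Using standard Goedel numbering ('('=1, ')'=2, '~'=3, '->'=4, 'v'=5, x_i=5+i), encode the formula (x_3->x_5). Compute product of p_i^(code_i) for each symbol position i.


Formula: (x_3->x_5)
Symbol codes: [1, 8, 4, 10, 2]
Primes: [2, 3, 5, 7, 11]
p_1^1 = 2^1 = 2
p_2^8 = 3^8 = 6561
p_3^4 = 5^4 = 625
p_4^10 = 7^10 = 282475249
p_5^2 = 11^2 = 121
Product = 280314666439211250

280314666439211250


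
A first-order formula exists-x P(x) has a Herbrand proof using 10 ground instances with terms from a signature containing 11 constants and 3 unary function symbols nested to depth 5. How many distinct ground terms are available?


Herbrand terms by depth:
Depth 0: 11 constants
Depth 1: 33 new terms (running total: 44)
Depth 2: 99 new terms (running total: 143)
Depth 3: 297 new terms (running total: 440)
Depth 4: 891 new terms (running total: 1331)
Depth 5: 2673 new terms (running total: 4004)
Total distinct ground terms = 4004

4004


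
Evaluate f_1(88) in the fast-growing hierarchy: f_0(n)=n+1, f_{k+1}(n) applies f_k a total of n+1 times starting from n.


f_1(88) = f_0^89(88)
f_0 adds 1 each time, applied 89 times.
f_1(88) = 88 + 89 = 177

177


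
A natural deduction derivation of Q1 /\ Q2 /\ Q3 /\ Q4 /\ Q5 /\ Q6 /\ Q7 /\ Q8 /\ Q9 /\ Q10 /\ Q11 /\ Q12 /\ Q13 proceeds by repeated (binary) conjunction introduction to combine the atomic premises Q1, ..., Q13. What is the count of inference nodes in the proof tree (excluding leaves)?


The target conjunction has 13 conjuncts, i.e. 12 binary /\ connectives.
Each conjunction-intro joins two pieces, so 13 atoms require 13-1 = 12 applications.
Total inference nodes = 12

12


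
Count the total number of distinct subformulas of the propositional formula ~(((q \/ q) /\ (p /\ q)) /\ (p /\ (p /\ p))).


Formula: ~(((q \/ q) /\ (p /\ q)) /\ (p /\ (p /\ p)))
Subformulas found:
  1. q
  2. p
  3. (p /\ q)
  4. (p /\ p)
  5. (q \/ q)
  6. (p /\ (p /\ p))
  7. ((q \/ q) /\ (p /\ q))
  8. (((q \/ q) /\ (p /\ q)) /\ (p /\ (p /\ p)))
  9. ~(((q \/ q) /\ (p /\ q)) /\ (p /\ (p /\ p)))
Total distinct subformulas = 9

9


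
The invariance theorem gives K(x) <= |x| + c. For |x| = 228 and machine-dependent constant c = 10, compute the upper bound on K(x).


K(x) <= |x| + c = 228 + 10 = 238

238


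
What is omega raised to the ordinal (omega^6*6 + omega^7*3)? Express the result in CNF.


omega^(omega^6*6 + omega^7*3):
In ordinal addition a term is absorbed by a following term of strictly larger exponent: 6 < 7, so omega^6*6 + omega^7*3 = omega^7*3.
omega raised to a CNF ordinal is a single CNF term: Result = omega^(omega^7*3)

omega^(omega^7*3)


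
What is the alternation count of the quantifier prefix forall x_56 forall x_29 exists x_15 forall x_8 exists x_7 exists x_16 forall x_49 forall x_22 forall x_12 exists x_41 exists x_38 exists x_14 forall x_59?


Walk the prefix and count type changes:
  position 1: forall -> forall
  position 2: forall -> exists <-- alternation
  position 3: exists -> forall <-- alternation
  position 4: forall -> exists <-- alternation
  position 5: exists -> exists
  position 6: exists -> forall <-- alternation
  position 7: forall -> forall
  position 8: forall -> forall
  position 9: forall -> exists <-- alternation
  position 10: exists -> exists
  position 11: exists -> exists
  position 12: exists -> forall <-- alternation
Total alternations = 6

6


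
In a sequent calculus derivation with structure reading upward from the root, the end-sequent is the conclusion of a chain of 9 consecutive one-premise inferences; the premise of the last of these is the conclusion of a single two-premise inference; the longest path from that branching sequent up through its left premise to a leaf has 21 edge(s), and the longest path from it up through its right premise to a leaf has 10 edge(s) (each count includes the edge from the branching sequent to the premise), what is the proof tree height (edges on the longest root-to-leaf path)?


Longest path through the left premise: 21 edges (measured from the branching sequent)
Longest path through the right premise: 10 edges
Height of the subtree rooted at the branching sequent: max(21, 10) = 21
The branching sequent sits 9 edges above the root (the chain of one-premise inferences), so height = 21 + 9 = 30

30


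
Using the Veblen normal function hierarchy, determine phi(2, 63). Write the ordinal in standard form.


phi(2, 63):
phi(2, beta) = zeta_beta (the beta-th zeta number, fixed point of epsilon).
phi(2, 63) = zeta_63

zeta_63


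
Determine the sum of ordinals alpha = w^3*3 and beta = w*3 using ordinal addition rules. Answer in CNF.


Ordinal addition w^3*3 + w*3:
Leading exponent of alpha (3) > leading exponent of beta (1).
Since alpha's term has higher exponent than beta's leading term,
the sum is simply alpha followed by beta.
Result = w^3*3 + w*3

w^3*3 + w*3


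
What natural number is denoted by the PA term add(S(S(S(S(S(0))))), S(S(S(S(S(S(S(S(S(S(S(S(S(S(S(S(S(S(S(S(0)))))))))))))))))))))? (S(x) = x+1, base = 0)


add(S^5(0), S^20(0)):
S^5(0) = 5
S^20(0) = 20
5 + 20 = 25

25


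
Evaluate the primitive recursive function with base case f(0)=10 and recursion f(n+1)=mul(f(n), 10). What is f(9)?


f(0) = 10
f(1) = mul(f(0), 10) = mul(10, 10) = 100
f(2) = mul(f(1), 10) = mul(100, 10) = 1000
f(3) = mul(f(2), 10) = mul(1000, 10) = 10000
f(4) = mul(f(3), 10) = mul(10000, 10) = 100000
f(5) = mul(f(4), 10) = mul(100000, 10) = 1000000
f(6) = mul(f(5), 10) = mul(1000000, 10) = 10000000
f(7) = mul(f(6), 10) = mul(10000000, 10) = 100000000
f(8) = mul(f(7), 10) = mul(100000000, 10) = 1000000000
f(9) = mul(f(8), 10) = mul(1000000000, 10) = 10000000000


10000000000


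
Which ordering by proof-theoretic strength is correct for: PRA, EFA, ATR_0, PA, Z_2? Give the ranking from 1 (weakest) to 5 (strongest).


Ordering by consistency strength:
1. EFA
2. PRA
3. PA
4. ATR_0
5. Z_2


PRA=2, EFA=1, ATR_0=4, PA=3, Z_2=5


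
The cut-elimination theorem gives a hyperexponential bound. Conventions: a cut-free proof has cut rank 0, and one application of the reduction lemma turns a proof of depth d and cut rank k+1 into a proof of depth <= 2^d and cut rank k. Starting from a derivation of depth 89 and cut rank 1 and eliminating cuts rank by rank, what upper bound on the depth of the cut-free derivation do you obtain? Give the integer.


Each rank reduction sends depth d to at most 2^d; cut rank r needs r reductions.
2_0(89) = 89
2_1(89) = 2^89 = 618970019642690137449562112
Cut-free depth bound = 618970019642690137449562112

618970019642690137449562112


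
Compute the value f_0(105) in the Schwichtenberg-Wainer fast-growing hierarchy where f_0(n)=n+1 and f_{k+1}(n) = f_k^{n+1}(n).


f_0(105) = 105 + 1 = 106

106


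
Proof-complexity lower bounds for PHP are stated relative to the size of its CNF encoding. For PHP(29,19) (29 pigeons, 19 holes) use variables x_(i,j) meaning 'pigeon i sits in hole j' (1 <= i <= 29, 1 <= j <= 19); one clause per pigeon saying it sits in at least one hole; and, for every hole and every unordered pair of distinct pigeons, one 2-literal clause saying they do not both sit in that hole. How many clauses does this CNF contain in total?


PHP(29,19): 29 pigeons, 19 holes, 29*19 = 551 variables.
- pigeon clauses: one per pigeon -> 29 clauses
- hole clauses: 19 holes * C(29,2) = 19 * 406 -> 7714 clauses
Total clauses = 29 + 7714 = 7743

7743


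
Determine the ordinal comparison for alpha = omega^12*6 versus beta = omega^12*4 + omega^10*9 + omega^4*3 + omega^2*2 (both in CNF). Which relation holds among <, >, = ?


Compare term by term from highest exponent:
alpha = omega^12*6
beta = omega^12*4 + omega^10*9 + omega^4*3 + omega^2*2
Term 1: alpha has omega^12*6, beta has omega^12*4
Term 2: alpha has omega^0*0, beta has omega^10*9
Term 3: alpha has omega^0*0, beta has omega^4*3
Term 4: alpha has omega^0*0, beta has omega^2*2
Result: alpha > beta

alpha > beta


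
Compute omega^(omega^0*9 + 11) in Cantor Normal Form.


omega^(omega^0*9 + 11):
omega^0 = 1, so the exponent is 9 + 11 = 20 (finite ordinal addition).
Result = omega^20, already a single CNF term.

omega^20


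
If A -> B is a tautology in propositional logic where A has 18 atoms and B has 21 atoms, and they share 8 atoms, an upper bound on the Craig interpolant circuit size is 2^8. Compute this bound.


Shared atoms = 8
Craig interpolant size bound = 2^8
= 256

256


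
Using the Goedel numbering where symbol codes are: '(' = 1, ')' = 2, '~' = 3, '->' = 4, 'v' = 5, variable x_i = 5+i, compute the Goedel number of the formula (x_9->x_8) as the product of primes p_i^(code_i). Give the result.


Formula: (x_9->x_8)
Symbol codes: [1, 14, 4, 13, 2]
Primes: [2, 3, 5, 7, 11]
p_1^1 = 2^1 = 2
p_2^14 = 3^14 = 4782969
p_3^4 = 5^4 = 625
p_4^13 = 7^13 = 96889010407
p_5^2 = 11^2 = 121
Product = 70091841399125455428750

70091841399125455428750


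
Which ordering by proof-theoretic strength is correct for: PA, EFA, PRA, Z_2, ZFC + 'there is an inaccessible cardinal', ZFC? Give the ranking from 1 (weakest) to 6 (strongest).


Ordering by consistency strength:
1. EFA
2. PRA
3. PA
4. Z_2
5. ZFC
6. ZFC + 'there is an inaccessible cardinal'


PA=3, EFA=1, PRA=2, Z_2=4, ZFC + 'there is an inaccessible cardinal'=6, ZFC=5


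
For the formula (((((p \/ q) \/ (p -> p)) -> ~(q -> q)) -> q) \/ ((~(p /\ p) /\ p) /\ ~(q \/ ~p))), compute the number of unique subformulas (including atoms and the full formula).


Formula: (((((p \/ q) \/ (p -> p)) -> ~(q -> q)) -> q) \/ ((~(p /\ p) /\ p) /\ ~(q \/ ~p)))
Subformulas found:
  1. q
  2. p
  3. ~p
  4. (p -> p)
  5. (q -> q)
  6. (p \/ q)
  7. (p /\ p)
  8. ~(p /\ p)
  9. (q \/ ~p)
  10. ~(q -> q)
  11. ~(q \/ ~p)
  12. (~(p /\ p) /\ p)
  13. ((p \/ q) \/ (p -> p))
  14. ((~(p /\ p) /\ p) /\ ~(q \/ ~p))
  15. (((p \/ q) \/ (p -> p)) -> ~(q -> q))
  16. ((((p \/ q) \/ (p -> p)) -> ~(q -> q)) -> q)
  17. (((((p \/ q) \/ (p -> p)) -> ~(q -> q)) -> q) \/ ((~(p /\ p) /\ p) /\ ~(q \/ ~p)))
Total distinct subformulas = 17

17


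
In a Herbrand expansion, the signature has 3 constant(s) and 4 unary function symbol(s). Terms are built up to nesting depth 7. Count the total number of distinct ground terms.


Herbrand terms by depth:
Depth 0: 3 constants
Depth 1: 12 new terms (running total: 15)
Depth 2: 48 new terms (running total: 63)
Depth 3: 192 new terms (running total: 255)
Depth 4: 768 new terms (running total: 1023)
Depth 5: 3072 new terms (running total: 4095)
Depth 6: 12288 new terms (running total: 16383)
Depth 7: 49152 new terms (running total: 65535)
Total distinct ground terms = 65535

65535


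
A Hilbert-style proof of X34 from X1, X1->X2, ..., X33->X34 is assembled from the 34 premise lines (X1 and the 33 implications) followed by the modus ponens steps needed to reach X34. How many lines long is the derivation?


We have 34 premise lines: X1 and 33 implications.
Each implication is detached once by MP, giving 33 MP lines.
34 premise lines + 33 MP lines = 67 total lines.

67


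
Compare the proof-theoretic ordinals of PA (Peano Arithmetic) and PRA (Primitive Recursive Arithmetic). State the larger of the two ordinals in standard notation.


Proof-theoretic ordinal of PA (Peano Arithmetic): epsilon_0
Proof-theoretic ordinal of PRA (Primitive Recursive Arithmetic): omega^omega
Comparing: omega^omega < epsilon_0.
The larger ordinal is epsilon_0 (from PA (Peano Arithmetic)).

epsilon_0


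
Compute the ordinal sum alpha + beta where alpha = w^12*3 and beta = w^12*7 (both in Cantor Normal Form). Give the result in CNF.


Ordinal addition w^12*3 + w^12*7:
Both terms have the same exponent 12.
w^e*c + w^e*d = w^e*(c+d).
Result = w^12*(3+7) = w^12*10

w^12*10


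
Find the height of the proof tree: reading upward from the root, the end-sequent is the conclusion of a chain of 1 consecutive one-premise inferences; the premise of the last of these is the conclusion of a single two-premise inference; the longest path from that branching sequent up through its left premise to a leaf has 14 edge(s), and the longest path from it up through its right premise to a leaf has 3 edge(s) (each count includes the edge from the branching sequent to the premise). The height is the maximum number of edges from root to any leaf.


Longest path through the left premise: 14 edges (measured from the branching sequent)
Longest path through the right premise: 3 edges
Height of the subtree rooted at the branching sequent: max(14, 3) = 14
The branching sequent sits 1 edges above the root (the chain of one-premise inferences), so height = 14 + 1 = 15

15


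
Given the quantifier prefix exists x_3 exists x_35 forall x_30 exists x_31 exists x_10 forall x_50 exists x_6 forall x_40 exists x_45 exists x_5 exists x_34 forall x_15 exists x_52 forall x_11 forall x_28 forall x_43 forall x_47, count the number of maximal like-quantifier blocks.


Alternations = 9.
Blocks = alternations + 1 = 10

10


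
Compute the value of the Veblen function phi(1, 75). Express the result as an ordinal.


phi(1, 75):
phi(1, beta) = epsilon_beta (the beta-th epsilon number).
phi(1, 75) = epsilon_75

epsilon_75


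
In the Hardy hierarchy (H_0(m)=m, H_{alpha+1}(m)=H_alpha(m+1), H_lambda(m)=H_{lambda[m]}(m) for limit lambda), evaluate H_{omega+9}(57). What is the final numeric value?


H_{omega+9}(57):
Unwind the 9 successor steps: H_{omega+9}(57) = H_omega(57+9) = H_omega(66).
H_omega(m) = H_m(m) = m + m = 2m.
Result = 2 * 66 = 132

132


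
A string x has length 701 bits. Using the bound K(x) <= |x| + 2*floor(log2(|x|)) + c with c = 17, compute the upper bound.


floor(log2(701)) = 9
2 * 9 = 18
K(x) <= 701 + 18 + 17 = 736

736


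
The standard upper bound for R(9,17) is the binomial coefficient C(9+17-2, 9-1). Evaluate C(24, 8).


R(9,17) <= C(9+17-2, 9-1) = C(24, 8)
C(24, 8) = 24! / (8! * 16!)
= 735471

735471


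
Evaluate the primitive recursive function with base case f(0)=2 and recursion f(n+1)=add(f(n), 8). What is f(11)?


f(0) = 2
f(1) = add(f(0), 8) = add(2, 8) = 10
f(2) = add(f(1), 8) = add(10, 8) = 18
f(3) = add(f(2), 8) = add(18, 8) = 26
f(4) = add(f(3), 8) = add(26, 8) = 34
f(5) = add(f(4), 8) = add(34, 8) = 42
f(6) = add(f(5), 8) = add(42, 8) = 50
f(7) = add(f(6), 8) = add(50, 8) = 58
f(8) = add(f(7), 8) = add(58, 8) = 66
f(9) = add(f(8), 8) = add(66, 8) = 74
f(10) = add(f(9), 8) = add(74, 8) = 82
f(11) = add(f(10), 8) = add(82, 8) = 90


90


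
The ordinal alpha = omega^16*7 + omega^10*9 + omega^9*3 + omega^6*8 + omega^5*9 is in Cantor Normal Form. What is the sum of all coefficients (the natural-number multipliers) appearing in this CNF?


CNF: omega^16*7 + omega^10*9 + omega^9*3 + omega^6*8 + omega^5*9
Coefficients: 7 + 9 + 3 + 8 + 9 = 36

36


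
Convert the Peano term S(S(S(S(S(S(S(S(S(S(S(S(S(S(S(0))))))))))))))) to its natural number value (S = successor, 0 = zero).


Counting successors applied to 0:
15 applications of S to 0 = 15

15


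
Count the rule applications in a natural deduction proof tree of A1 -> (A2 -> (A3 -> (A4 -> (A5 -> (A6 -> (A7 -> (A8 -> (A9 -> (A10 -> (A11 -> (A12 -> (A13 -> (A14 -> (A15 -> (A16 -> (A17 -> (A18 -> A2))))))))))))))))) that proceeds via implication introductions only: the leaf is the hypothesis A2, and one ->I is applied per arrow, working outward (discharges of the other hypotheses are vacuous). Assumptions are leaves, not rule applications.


The formula has 18 arrows (->); its innermost consequent A2 is one of the antecedents,
so the proof starts from the hypothesis leaf A2 (not a rule application) and closes one arrow per ->I.
Building A1 -> (A2 -> (A3 -> (A4 -> (A5 -> (A6 -> (A7 -> (A8 -> (A9 -> (A10 -> (A11 -> (A12 -> (A13 -> (A14 -> (A15 -> (A16 -> (A17 -> (A18 -> A2))))))))))))))))) therefore takes 18 nested implication introductions.
Total inference nodes = 18

18


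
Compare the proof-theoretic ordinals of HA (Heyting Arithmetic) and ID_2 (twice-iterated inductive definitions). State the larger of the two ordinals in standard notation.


Proof-theoretic ordinal of HA (Heyting Arithmetic): epsilon_0
Proof-theoretic ordinal of ID_2 (twice-iterated inductive definitions): psi_0(epsilon_{Omega_2+1})
Comparing: epsilon_0 < psi_0(epsilon_{Omega_2+1}).
The larger ordinal is psi_0(epsilon_{Omega_2+1}) (from ID_2 (twice-iterated inductive definitions)).

psi_0(epsilon_{Omega_2+1})


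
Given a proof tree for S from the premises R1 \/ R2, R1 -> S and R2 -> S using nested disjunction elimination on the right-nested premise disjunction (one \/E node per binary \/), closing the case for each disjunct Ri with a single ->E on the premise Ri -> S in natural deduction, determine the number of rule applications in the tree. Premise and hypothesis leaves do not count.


The premise R1 \/ R2 contains 2 disjuncts, hence 1 binary \/ connectives.
- Each binary \/ is eliminated once: 1 \/E nodes.
- Each of the 2 cases Ri derives S by one ->E with Ri -> S: 2 ->E nodes.
Total = 1 + 2 = 3

3


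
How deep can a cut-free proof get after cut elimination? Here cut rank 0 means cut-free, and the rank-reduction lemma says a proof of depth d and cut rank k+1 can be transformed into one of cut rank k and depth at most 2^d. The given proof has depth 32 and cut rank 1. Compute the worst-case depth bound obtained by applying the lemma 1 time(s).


Each rank reduction sends depth d to at most 2^d; cut rank r needs r reductions.
2_0(32) = 32
2_1(32) = 2^32 = 4294967296
Cut-free depth bound = 4294967296

4294967296


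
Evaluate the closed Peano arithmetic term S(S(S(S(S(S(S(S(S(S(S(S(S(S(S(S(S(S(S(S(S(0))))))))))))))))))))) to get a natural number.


Counting successors applied to 0:
21 applications of S to 0 = 21

21


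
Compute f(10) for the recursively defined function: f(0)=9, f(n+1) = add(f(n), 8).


f(0) = 9
f(1) = add(f(0), 8) = add(9, 8) = 17
f(2) = add(f(1), 8) = add(17, 8) = 25
f(3) = add(f(2), 8) = add(25, 8) = 33
f(4) = add(f(3), 8) = add(33, 8) = 41
f(5) = add(f(4), 8) = add(41, 8) = 49
f(6) = add(f(5), 8) = add(49, 8) = 57
f(7) = add(f(6), 8) = add(57, 8) = 65
f(8) = add(f(7), 8) = add(65, 8) = 73
f(9) = add(f(8), 8) = add(73, 8) = 81
f(10) = add(f(9), 8) = add(81, 8) = 89


89


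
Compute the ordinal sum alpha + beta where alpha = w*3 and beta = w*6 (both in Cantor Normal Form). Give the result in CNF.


Ordinal addition w*3 + w*6:
Both terms have the same exponent 1.
w^e*c + w^e*d = w^e*(c+d).
Result = w^1*(3+6) = w*9

w*9


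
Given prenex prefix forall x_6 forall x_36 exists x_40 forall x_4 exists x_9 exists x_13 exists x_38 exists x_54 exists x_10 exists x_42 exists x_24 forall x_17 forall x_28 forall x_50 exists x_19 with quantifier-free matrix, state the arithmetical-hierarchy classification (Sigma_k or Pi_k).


Leading quantifier is forall, so the class is Pi.
Number of quantifier blocks = alternations + 1 = 5 + 1 = 6.
Classification: Pi_6

Pi_6


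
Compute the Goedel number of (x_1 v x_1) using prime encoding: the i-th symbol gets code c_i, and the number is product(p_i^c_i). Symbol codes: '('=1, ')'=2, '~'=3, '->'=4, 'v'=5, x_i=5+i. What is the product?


Formula: (x_1 v x_1)
Symbol codes: [1, 6, 5, 6, 2]
Primes: [2, 3, 5, 7, 11]
p_1^1 = 2^1 = 2
p_2^6 = 3^6 = 729
p_3^5 = 5^5 = 3125
p_4^6 = 7^6 = 117649
p_5^2 = 11^2 = 121
Product = 64860629006250

64860629006250


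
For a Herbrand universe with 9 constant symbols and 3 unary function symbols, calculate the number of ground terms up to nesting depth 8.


Herbrand terms by depth:
Depth 0: 9 constants
Depth 1: 27 new terms (running total: 36)
Depth 2: 81 new terms (running total: 117)
Depth 3: 243 new terms (running total: 360)
Depth 4: 729 new terms (running total: 1089)
Depth 5: 2187 new terms (running total: 3276)
Depth 6: 6561 new terms (running total: 9837)
Depth 7: 19683 new terms (running total: 29520)
Depth 8: 59049 new terms (running total: 88569)
Total distinct ground terms = 88569

88569


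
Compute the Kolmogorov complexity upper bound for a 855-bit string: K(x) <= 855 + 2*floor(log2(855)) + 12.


floor(log2(855)) = 9
2 * 9 = 18
K(x) <= 855 + 18 + 12 = 885

885


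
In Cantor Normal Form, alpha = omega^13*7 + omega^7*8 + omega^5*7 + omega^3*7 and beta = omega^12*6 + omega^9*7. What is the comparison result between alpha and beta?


Compare term by term from highest exponent:
alpha = omega^13*7 + omega^7*8 + omega^5*7 + omega^3*7
beta = omega^12*6 + omega^9*7
Term 1: alpha has omega^13*7, beta has omega^12*6
Term 2: alpha has omega^7*8, beta has omega^9*7
Term 3: alpha has omega^5*7, beta has omega^0*0
Term 4: alpha has omega^3*7, beta has omega^0*0
Result: alpha > beta

alpha > beta


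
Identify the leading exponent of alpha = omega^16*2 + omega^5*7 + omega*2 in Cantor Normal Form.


CNF: omega^16*2 + omega^5*7 + omega*2
The leading term is omega^16*2, which has exponent 16.

16


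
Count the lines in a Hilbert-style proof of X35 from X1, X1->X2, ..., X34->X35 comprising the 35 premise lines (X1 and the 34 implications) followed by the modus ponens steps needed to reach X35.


We have 35 premise lines: X1 and 34 implications.
Each implication is detached once by MP, giving 34 MP lines.
35 premise lines + 34 MP lines = 69 total lines.

69


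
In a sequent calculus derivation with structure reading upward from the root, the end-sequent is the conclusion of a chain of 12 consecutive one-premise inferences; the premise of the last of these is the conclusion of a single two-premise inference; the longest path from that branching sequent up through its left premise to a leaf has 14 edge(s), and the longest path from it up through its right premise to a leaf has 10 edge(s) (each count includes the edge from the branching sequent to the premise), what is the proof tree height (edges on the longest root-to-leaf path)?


Longest path through the left premise: 14 edges (measured from the branching sequent)
Longest path through the right premise: 10 edges
Height of the subtree rooted at the branching sequent: max(14, 10) = 14
The branching sequent sits 12 edges above the root (the chain of one-premise inferences), so height = 14 + 12 = 26

26


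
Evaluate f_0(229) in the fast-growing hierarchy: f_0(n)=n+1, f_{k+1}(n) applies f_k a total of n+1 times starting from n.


f_0(229) = 229 + 1 = 230

230


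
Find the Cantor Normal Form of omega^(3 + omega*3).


omega^(3 + omega*3):
In ordinal addition a term is absorbed by a following term of strictly larger exponent: 0 < 1, so 3 + omega*3 = omega*3.
omega raised to a CNF ordinal is a single CNF term: Result = omega^(omega*3)

omega^(omega*3)


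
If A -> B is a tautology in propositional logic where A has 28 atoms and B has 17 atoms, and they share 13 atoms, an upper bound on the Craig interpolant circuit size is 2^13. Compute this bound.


Shared atoms = 13
Craig interpolant size bound = 2^13
= 8192

8192


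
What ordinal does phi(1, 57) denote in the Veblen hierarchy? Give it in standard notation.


phi(1, 57):
phi(1, beta) = epsilon_beta (the beta-th epsilon number).
phi(1, 57) = epsilon_57

epsilon_57


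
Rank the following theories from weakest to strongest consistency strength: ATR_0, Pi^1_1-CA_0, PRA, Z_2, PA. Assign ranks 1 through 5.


Ordering by consistency strength:
1. PRA
2. PA
3. ATR_0
4. Pi^1_1-CA_0
5. Z_2


ATR_0=3, Pi^1_1-CA_0=4, PRA=1, Z_2=5, PA=2


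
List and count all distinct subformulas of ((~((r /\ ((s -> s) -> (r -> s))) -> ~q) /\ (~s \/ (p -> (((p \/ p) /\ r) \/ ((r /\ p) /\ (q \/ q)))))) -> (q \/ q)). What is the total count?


Formula: ((~((r /\ ((s -> s) -> (r -> s))) -> ~q) /\ (~s \/ (p -> (((p \/ p) /\ r) \/ ((r /\ p) /\ (q \/ q)))))) -> (q \/ q))
Subformulas found:
  1. r
  2. q
  3. s
  4. p
  5. ~s
  6. ~q
  7. (p \/ p)
  8. (r /\ p)
  9. (r -> s)
  10. (q \/ q)
  11. (s -> s)
  12. ((p \/ p) /\ r)
  13. ((s -> s) -> (r -> s))
  14. ((r /\ p) /\ (q \/ q))
  15. (r /\ ((s -> s) -> (r -> s)))
  16. ((r /\ ((s -> s) -> (r -> s))) -> ~q)
  17. ~((r /\ ((s -> s) -> (r -> s))) -> ~q)
  18. (((p \/ p) /\ r) \/ ((r /\ p) /\ (q \/ q)))
  19. (p -> (((p \/ p) /\ r) \/ ((r /\ p) /\ (q \/ q))))
  20. (~s \/ (p -> (((p \/ p) /\ r) \/ ((r /\ p) /\ (q \/ q)))))
  21. (~((r /\ ((s -> s) -> (r -> s))) -> ~q) /\ (~s \/ (p -> (((p \/ p) /\ r) \/ ((r /\ p) /\ (q \/ q))))))
  22. ((~((r /\ ((s -> s) -> (r -> s))) -> ~q) /\ (~s \/ (p -> (((p \/ p) /\ r) \/ ((r /\ p) /\ (q \/ q)))))) -> (q \/ q))
Total distinct subformulas = 22

22


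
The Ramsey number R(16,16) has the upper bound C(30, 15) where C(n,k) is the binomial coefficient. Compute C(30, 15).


R(16,16) <= C(16+16-2, 16-1) = C(30, 15)
C(30, 15) = 30! / (15! * 15!)
= 155117520

155117520


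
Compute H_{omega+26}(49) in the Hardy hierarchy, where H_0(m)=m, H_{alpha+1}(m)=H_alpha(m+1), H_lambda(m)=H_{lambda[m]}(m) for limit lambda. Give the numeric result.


H_{omega+26}(49):
Unwind the 26 successor steps: H_{omega+26}(49) = H_omega(49+26) = H_omega(75).
H_omega(m) = H_m(m) = m + m = 2m.
Result = 2 * 75 = 150

150


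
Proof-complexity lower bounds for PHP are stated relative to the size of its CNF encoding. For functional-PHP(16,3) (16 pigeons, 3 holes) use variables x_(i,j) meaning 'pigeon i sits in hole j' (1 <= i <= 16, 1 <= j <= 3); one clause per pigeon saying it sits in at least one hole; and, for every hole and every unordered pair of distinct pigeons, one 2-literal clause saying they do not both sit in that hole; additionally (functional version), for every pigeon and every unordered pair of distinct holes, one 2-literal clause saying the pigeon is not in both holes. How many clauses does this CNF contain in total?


functional-PHP(16,3): 16 pigeons, 3 holes, 16*3 = 48 variables.
- pigeon clauses: one per pigeon -> 16 clauses
- hole clauses: 3 holes * C(16,2) = 3 * 120 -> 360 clauses
- functional clauses: 16 pigeons * C(3,2) = 16 * 3 -> 48 clauses
Total clauses = 16 + 360 + 48 = 424

424


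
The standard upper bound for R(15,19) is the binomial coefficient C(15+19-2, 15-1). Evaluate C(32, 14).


R(15,19) <= C(15+19-2, 15-1) = C(32, 14)
C(32, 14) = 32! / (14! * 18!)
= 471435600

471435600


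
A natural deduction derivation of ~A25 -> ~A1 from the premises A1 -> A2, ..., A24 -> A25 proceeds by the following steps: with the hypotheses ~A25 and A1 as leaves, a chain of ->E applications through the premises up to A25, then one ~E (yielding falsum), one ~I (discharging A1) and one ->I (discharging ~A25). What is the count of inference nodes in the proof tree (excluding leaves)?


From hypothesis A1, 24 ->E steps along the 24 premises yield A25.
~E with hypothesis ~A25 gives falsum (1 node); ~I discharging A1 gives ~A1 (1 node); ->I discharging ~A25 gives the goal (1 node).
Total = 24 + 3 = 27 inference nodes.

27


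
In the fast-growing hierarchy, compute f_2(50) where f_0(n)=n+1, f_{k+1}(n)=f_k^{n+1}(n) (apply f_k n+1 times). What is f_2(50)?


f_2(50) = f_1^51(50)
f_1(m) = 2m + 1.
Iterating: f_1^k(n) = 2^k*(n+1) - 1.
f_2(50) = 2^51*(50+1) - 1 = 2251799813685248*51 - 1 = 114841790497947647

114841790497947647


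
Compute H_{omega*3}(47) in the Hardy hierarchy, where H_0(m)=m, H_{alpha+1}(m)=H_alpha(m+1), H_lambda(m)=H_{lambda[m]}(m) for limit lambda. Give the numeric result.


H_{omega*3}(47):
For the Hardy hierarchy, H_{omega*k}(n) = 2^k * n.
2^3 = 8.
8 * 47 = 376

376


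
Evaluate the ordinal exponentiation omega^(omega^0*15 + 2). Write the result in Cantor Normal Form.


omega^(omega^0*15 + 2):
omega^0 = 1, so the exponent is 15 + 2 = 17 (finite ordinal addition).
Result = omega^17, already a single CNF term.

omega^17


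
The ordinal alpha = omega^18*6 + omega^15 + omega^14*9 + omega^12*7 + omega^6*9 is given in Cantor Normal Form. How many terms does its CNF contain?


CNF: omega^18*6 + omega^15 + omega^14*9 + omega^12*7 + omega^6*9
Count the summands separated by '+':
  term 1: omega^18*6
  term 2: omega^15
  term 3: omega^14*9
  term 4: omega^12*7
  term 5: omega^6*9
Total terms = 5

5


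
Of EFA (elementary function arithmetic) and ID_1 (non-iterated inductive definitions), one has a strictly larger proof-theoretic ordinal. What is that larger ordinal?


Proof-theoretic ordinal of EFA (elementary function arithmetic): omega^3
Proof-theoretic ordinal of ID_1 (non-iterated inductive definitions): psi_0(epsilon_{Omega+1})
Comparing: omega^3 < psi_0(epsilon_{Omega+1}).
The larger ordinal is psi_0(epsilon_{Omega+1}) (from ID_1 (non-iterated inductive definitions)).

psi_0(epsilon_{Omega+1})


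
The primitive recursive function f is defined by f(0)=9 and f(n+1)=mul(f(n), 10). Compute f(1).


f(0) = 9
f(1) = mul(f(0), 10) = mul(9, 10) = 90


90


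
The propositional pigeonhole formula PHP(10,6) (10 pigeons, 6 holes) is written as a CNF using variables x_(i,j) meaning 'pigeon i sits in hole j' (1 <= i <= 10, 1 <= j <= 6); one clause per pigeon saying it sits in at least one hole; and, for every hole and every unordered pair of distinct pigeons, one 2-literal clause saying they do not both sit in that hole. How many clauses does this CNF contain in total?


PHP(10,6): 10 pigeons, 6 holes, 10*6 = 60 variables.
- pigeon clauses: one per pigeon -> 10 clauses
- hole clauses: 6 holes * C(10,2) = 6 * 45 -> 270 clauses
Total clauses = 10 + 270 = 280

280


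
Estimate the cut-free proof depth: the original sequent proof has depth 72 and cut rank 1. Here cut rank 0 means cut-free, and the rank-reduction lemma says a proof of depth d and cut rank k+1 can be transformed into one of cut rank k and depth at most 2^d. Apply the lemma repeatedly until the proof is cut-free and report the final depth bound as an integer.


Each rank reduction sends depth d to at most 2^d; cut rank r needs r reductions.
2_0(72) = 72
2_1(72) = 2^72 = 4722366482869645213696
Cut-free depth bound = 4722366482869645213696

4722366482869645213696


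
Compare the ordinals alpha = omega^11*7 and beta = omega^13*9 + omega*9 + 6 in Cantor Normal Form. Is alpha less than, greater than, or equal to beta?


Compare term by term from highest exponent:
alpha = omega^11*7
beta = omega^13*9 + omega*9 + 6
Term 1: alpha has omega^11*7, beta has omega^13*9
Term 2: alpha has omega^0*0, beta has omega^1*9
Term 3: alpha has omega^0*0, beta has omega^0*6
Result: alpha < beta

alpha < beta


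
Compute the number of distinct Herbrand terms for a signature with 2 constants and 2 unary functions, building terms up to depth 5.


Herbrand terms by depth:
Depth 0: 2 constants
Depth 1: 4 new terms (running total: 6)
Depth 2: 8 new terms (running total: 14)
Depth 3: 16 new terms (running total: 30)
Depth 4: 32 new terms (running total: 62)
Depth 5: 64 new terms (running total: 126)
Total distinct ground terms = 126

126
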